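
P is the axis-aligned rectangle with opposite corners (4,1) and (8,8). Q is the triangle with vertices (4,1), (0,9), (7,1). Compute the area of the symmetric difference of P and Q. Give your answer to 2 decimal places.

29.71

|P| = 28, |Q| = 12, |P∩Q| = 5.1429.
|P △ Q| = |P| + |Q| − 2·|P∩Q| = 28 + 12 − 10.2857 = 29.71.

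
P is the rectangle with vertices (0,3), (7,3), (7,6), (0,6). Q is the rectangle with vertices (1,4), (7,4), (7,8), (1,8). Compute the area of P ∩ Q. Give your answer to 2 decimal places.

12.00

|P∩Q|: x∈[1,7], y∈[4,6] → 6·2 = 12.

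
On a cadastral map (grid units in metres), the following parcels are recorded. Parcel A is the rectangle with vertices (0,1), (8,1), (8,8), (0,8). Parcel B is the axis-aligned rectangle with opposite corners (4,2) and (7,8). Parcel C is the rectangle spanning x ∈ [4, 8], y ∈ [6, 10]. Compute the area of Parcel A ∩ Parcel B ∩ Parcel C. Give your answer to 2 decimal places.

6.00

The intersection is the polygon with vertices (7,6), (4,6), (4,8), (7,8).
By the shoelace formula its area is 6.00.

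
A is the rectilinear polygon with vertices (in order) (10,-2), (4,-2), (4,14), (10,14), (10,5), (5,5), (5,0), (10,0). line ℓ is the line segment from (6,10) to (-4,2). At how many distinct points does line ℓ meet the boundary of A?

The segment meets the boundary at (4,8.4).

1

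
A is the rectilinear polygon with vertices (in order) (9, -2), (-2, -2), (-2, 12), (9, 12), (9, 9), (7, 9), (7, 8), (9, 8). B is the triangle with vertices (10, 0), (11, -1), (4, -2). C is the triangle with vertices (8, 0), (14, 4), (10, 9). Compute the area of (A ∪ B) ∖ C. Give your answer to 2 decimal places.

151.70

|A ∪ B| = 153.619.
|(A ∪ B) ∩ C| = 1.9167.
|(A ∪ B) ∖ C| = 153.619 − 1.9167 = 151.70.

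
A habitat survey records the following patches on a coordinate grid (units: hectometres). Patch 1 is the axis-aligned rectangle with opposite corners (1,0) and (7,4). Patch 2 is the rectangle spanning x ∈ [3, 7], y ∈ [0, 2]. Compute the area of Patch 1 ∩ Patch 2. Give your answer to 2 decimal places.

8.00

|Patch 1∩Patch 2|: x∈[3,7], y∈[0,2] → 4·2 = 8.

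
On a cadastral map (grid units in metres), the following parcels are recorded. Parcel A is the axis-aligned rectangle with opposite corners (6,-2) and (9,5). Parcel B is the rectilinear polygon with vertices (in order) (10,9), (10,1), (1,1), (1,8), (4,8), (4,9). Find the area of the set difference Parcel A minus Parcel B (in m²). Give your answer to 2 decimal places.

|Parcel A| = 21, |Parcel A∩Parcel B| = 12.
|Parcel A ∖ Parcel B| = |Parcel A| − |Parcel A∩Parcel B| = 21 − 12 = 9.00.

9.00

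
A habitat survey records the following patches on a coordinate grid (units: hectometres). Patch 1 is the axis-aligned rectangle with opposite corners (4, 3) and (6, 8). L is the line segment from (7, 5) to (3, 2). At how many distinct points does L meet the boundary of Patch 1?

The segment meets the boundary at (4.333,3), (6,4.25).

2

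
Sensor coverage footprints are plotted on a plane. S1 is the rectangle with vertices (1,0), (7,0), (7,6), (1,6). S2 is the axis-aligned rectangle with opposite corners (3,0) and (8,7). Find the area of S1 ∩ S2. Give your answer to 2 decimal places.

|S1∩S2|: x∈[3,7], y∈[0,6] → 4·6 = 24.

24.00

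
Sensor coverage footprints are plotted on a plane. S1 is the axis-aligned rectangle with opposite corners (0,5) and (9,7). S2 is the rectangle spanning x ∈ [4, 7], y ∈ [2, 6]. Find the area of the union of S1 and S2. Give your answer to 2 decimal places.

By inclusion–exclusion:
Individual areas: |S1| = 18, |S2| = 12.
|S1∩S2|: x∈[4,7], y∈[5,6] → 3·1 = 3.
|S1 ∪ S2| = 30 − 3 = 27.00.

27.00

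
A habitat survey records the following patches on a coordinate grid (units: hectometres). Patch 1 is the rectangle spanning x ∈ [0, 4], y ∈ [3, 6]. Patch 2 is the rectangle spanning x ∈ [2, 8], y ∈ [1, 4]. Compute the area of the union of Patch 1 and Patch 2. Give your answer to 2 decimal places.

28.00

By inclusion–exclusion:
Individual areas: |Patch 1| = 12, |Patch 2| = 18.
|Patch 1∩Patch 2|: x∈[2,4], y∈[3,4] → 2·1 = 2.
|Patch 1 ∪ Patch 2| = 30 − 2 = 28.00.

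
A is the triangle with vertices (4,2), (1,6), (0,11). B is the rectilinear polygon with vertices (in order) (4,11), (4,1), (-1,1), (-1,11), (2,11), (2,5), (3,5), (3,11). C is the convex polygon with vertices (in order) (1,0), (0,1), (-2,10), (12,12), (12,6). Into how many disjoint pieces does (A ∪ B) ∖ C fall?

(A ∪ B) ∖ C splits into 4 disjoint pieces (area 0.2143, area 0.3712, area 2.25, area 1.9286).

4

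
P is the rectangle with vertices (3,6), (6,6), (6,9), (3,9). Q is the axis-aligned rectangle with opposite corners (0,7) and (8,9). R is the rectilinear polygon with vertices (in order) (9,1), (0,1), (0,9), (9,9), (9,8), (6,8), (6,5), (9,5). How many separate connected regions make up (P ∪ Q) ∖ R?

(P ∪ Q) ∖ R is a single connected region.

1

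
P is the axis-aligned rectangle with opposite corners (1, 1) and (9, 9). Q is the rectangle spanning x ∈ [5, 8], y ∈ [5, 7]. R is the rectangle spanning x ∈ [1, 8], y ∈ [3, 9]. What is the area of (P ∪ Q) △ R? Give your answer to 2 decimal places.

|P ∪ Q| = 64.
|(P ∪ Q) ∩ R| = 42.
|(P ∪ Q) △ R| = 64 + 42 − 84 = 22.00.

22.00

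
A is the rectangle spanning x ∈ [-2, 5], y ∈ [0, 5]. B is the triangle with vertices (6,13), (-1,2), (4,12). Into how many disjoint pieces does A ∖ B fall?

A ∖ B is a single connected region.

1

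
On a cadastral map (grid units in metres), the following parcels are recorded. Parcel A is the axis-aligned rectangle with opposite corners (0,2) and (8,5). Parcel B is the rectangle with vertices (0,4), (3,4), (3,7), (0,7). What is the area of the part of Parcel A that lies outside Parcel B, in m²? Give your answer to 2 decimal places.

21.00

|Parcel A∩Parcel B|: x∈[0,3], y∈[4,5] → 3·1 = 3.
|Parcel A| = 24.
|Parcel A ∖ Parcel B| = |Parcel A| − |Parcel A∩Parcel B| = 24 − 3 = 21.00.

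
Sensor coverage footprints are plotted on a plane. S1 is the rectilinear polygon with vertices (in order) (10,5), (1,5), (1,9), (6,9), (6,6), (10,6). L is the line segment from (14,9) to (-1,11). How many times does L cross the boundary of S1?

0

The segment lies entirely outside S1 and never meets its boundary.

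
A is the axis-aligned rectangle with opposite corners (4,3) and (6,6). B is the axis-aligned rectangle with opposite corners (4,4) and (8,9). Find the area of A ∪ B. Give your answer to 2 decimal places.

22.00

By inclusion–exclusion:
Individual areas: |A| = 6, |B| = 20.
|A∩B|: x∈[4,6], y∈[4,6] → 2·2 = 4.
|A ∪ B| = 26 − 4 = 22.00.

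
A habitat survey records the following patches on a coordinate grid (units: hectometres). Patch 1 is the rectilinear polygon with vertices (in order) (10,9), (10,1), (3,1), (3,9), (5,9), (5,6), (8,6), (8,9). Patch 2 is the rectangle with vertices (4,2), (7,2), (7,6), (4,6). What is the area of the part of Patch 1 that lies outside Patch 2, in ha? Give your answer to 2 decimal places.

|Patch 1| = 47, |Patch 1∩Patch 2| = 12.
|Patch 1 ∖ Patch 2| = |Patch 1| − |Patch 1∩Patch 2| = 47 − 12 = 35.00.

35.00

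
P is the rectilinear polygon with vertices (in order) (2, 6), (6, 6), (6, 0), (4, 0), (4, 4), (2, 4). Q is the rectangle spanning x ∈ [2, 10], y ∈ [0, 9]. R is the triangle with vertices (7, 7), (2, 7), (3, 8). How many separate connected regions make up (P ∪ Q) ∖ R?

(P ∪ Q) ∖ R is a single connected region.

1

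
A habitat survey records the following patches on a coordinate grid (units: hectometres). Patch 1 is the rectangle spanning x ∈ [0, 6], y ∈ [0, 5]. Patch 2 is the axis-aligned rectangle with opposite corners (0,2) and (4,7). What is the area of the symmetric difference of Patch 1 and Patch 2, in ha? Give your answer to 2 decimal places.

26.00

|Patch 1∩Patch 2|: x∈[0,4], y∈[2,5] → 4·3 = 12.
|Patch 1 △ Patch 2| = |Patch 1| + |Patch 2| − 2·|Patch 1∩Patch 2| = 30 + 20 − 24 = 26.00.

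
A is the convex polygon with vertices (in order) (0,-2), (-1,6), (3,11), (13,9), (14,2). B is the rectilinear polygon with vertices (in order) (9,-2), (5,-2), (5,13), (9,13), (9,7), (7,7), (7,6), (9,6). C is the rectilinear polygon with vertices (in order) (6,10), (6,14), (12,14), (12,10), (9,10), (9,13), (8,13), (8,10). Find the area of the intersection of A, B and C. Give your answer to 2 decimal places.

The intersection is the polygon with vertices (8,10), (6,10), (6,10.4).
By the shoelace formula its area is 0.40.

0.40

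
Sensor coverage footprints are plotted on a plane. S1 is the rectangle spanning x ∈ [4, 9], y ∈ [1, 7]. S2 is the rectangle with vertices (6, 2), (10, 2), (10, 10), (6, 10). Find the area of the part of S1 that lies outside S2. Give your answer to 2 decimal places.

|S1∩S2|: x∈[6,9], y∈[2,7] → 3·5 = 15.
|S1| = 30.
|S1 ∖ S2| = |S1| − |S1∩S2| = 30 − 15 = 15.00.

15.00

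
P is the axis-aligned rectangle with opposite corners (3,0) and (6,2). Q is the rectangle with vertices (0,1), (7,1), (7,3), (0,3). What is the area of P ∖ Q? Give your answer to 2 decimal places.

3.00

|P∩Q|: x∈[3,6], y∈[1,2] → 3·1 = 3.
|P| = 6.
|P ∖ Q| = |P| − |P∩Q| = 6 − 3 = 3.00.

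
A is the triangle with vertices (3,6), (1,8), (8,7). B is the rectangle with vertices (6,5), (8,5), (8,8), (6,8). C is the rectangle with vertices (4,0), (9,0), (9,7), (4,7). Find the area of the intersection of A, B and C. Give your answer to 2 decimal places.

The intersection is the polygon with vertices (6,6.6), (6,7), (8,7).
By the shoelace formula its area is 0.40.

0.40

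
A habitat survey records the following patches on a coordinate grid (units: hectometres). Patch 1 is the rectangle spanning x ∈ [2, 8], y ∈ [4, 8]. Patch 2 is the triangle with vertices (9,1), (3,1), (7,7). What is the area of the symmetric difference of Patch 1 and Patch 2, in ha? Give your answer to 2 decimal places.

|Patch 1| = 24, |Patch 2| = 18, |Patch 1∩Patch 2| = 4.5.
|Patch 1 △ Patch 2| = |Patch 1| + |Patch 2| − 2·|Patch 1∩Patch 2| = 24 + 18 − 9 = 33.00.

33.00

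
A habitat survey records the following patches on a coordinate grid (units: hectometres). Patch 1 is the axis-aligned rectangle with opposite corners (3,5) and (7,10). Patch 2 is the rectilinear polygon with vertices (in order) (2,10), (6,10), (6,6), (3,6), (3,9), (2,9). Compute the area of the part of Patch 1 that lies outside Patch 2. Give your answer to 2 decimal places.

8.00

|Patch 1| = 20, |Patch 1∩Patch 2| = 12.
|Patch 1 ∖ Patch 2| = |Patch 1| − |Patch 1∩Patch 2| = 20 − 12 = 8.00.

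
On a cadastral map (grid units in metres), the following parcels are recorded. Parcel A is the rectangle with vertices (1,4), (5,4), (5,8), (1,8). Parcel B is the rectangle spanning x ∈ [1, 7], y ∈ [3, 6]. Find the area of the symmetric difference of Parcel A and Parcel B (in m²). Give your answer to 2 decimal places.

|Parcel A∩Parcel B|: x∈[1,5], y∈[4,6] → 4·2 = 8.
|Parcel A △ Parcel B| = |Parcel A| + |Parcel B| − 2·|Parcel A∩Parcel B| = 16 + 18 − 16 = 18.00.

18.00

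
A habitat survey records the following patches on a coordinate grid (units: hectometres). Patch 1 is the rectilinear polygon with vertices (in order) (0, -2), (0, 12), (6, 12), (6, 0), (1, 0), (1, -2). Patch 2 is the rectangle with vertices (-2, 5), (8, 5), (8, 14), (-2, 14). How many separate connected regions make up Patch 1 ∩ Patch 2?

Patch 1 ∩ Patch 2 is a single connected region.

1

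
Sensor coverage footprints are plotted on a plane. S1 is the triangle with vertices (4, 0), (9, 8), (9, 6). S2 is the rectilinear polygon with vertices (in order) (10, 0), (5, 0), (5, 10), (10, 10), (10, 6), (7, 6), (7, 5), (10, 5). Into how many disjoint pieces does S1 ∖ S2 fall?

S1 ∖ S2 splits into 2 disjoint pieces (area 0.2, area 1.1458).

2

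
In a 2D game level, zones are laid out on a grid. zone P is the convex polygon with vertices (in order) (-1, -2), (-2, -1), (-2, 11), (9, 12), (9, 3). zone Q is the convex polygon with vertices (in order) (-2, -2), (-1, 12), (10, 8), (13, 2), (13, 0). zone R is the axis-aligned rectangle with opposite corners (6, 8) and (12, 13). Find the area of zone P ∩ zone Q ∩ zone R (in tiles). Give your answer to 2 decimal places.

2.73

The intersection is the polygon with vertices (9,8.364), (9,8), (6,8), (6,9.454).
By the shoelace formula its area is 2.73.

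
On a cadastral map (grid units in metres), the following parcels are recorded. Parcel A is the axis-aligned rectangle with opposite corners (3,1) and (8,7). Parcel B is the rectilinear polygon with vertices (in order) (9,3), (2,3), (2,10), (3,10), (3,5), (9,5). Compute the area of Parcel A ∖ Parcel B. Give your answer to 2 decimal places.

|Parcel A| = 30, |Parcel A∩Parcel B| = 10.
|Parcel A ∖ Parcel B| = |Parcel A| − |Parcel A∩Parcel B| = 30 − 10 = 20.00.

20.00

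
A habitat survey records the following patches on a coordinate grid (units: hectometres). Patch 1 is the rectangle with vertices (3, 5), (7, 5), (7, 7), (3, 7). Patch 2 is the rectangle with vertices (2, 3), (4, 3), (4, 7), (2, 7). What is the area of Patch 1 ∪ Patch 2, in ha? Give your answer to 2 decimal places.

14.00

By inclusion–exclusion:
Individual areas: |Patch 1| = 8, |Patch 2| = 8.
|Patch 1∩Patch 2|: x∈[3,4], y∈[5,7] → 1·2 = 2.
|Patch 1 ∪ Patch 2| = 16 − 2 = 14.00.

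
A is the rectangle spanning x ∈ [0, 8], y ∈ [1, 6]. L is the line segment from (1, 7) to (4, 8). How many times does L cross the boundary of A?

The segment lies entirely outside A and never meets its boundary.

0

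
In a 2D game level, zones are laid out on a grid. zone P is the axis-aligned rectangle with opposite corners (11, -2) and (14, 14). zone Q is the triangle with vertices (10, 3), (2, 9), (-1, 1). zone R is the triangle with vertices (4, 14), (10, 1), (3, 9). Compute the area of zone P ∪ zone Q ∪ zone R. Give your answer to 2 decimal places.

By inclusion–exclusion:
Individual areas: |zone P| = 48, |zone Q| = 41, |zone R| = 21.5.
|zone P∩zone Q| = 0.
|zone P∩zone R| = 0.
|zone Q∩zone R| = 3.021.
|zone P∩zone Q∩zone R| = 0.
|zone P ∪ zone Q ∪ zone R| = 110.5 − 3.021 + 0 = 107.48.

107.48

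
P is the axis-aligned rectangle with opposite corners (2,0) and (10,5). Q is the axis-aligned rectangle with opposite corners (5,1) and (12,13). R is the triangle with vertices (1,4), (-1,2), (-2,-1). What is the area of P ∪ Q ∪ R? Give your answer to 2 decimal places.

106.00

By inclusion–exclusion:
Individual areas: |P| = 40, |Q| = 84, |R| = 2.
|P∩Q|: x∈[5,10], y∈[1,5] → 5·4 = 20.
|P∩R| = 0.
|Q∩R| = 0.
|P∩Q∩R| = 0.
|P ∪ Q ∪ R| = 126 − 20 + 0 = 106.00.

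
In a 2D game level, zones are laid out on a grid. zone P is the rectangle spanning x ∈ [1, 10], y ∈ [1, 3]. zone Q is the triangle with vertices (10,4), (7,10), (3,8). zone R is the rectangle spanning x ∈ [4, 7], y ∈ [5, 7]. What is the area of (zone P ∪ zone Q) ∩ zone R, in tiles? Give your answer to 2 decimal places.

1.45

The region (zone P ∪ zone Q) ∩ zone R is the polygon with vertices (4.75,7), (7,7), (7,5.714).
By the shoelace formula its area is 1.45.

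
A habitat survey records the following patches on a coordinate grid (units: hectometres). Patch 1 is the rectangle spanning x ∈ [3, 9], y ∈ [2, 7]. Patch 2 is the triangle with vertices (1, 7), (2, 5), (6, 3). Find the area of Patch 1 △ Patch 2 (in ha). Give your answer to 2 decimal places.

|Patch 1| = 30, |Patch 2| = 3, |Patch 1∩Patch 2| = 1.35.
|Patch 1 △ Patch 2| = |Patch 1| + |Patch 2| − 2·|Patch 1∩Patch 2| = 30 + 3 − 2.7 = 30.30.

30.30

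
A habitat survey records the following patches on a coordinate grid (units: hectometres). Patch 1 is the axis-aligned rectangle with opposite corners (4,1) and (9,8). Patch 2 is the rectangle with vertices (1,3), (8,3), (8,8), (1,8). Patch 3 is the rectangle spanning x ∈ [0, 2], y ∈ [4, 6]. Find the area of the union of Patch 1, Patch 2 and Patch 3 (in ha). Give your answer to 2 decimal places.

By inclusion–exclusion:
Individual areas: |Patch 1| = 35, |Patch 2| = 35, |Patch 3| = 4.
|Patch 1∩Patch 2|: x∈[4,8], y∈[3,8] → 4·5 = 20.
|Patch 1∩Patch 3| = 0 (no overlap).
|Patch 2∩Patch 3|: x∈[1,2], y∈[4,6] → 1·2 = 2.
|Patch 1∩Patch 2∩Patch 3| = 0.
|Patch 1 ∪ Patch 2 ∪ Patch 3| = 74 − 22 + 0 = 52.00.

52.00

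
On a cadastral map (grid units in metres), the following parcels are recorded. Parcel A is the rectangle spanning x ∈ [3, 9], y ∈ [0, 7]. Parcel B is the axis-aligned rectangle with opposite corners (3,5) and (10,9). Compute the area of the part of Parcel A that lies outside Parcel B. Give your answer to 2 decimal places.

|Parcel A∩Parcel B|: x∈[3,9], y∈[5,7] → 6·2 = 12.
|Parcel A| = 42.
|Parcel A ∖ Parcel B| = |Parcel A| − |Parcel A∩Parcel B| = 42 − 12 = 30.00.

30.00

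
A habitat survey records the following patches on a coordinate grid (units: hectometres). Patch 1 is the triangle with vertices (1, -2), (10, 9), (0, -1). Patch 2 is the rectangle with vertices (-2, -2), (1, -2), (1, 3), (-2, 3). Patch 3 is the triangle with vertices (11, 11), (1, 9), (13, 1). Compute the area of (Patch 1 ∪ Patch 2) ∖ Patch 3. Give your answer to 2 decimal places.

22.73

|Patch 1 ∪ Patch 2| = 24.
|(Patch 1 ∪ Patch 2) ∩ Patch 3| = 1.2706.
|(Patch 1 ∪ Patch 2) ∖ Patch 3| = 24 − 1.2706 = 22.73.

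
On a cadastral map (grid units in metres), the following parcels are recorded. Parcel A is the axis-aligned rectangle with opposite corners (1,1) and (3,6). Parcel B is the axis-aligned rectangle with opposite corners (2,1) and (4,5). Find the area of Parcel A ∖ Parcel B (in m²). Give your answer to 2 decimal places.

|Parcel A∩Parcel B|: x∈[2,3], y∈[1,5] → 1·4 = 4.
|Parcel A| = 10.
|Parcel A ∖ Parcel B| = |Parcel A| − |Parcel A∩Parcel B| = 10 − 4 = 6.00.

6.00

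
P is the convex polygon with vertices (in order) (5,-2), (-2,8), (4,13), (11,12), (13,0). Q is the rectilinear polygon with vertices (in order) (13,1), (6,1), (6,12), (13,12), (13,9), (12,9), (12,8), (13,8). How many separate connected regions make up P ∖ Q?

1

P ∖ Q is a single connected region.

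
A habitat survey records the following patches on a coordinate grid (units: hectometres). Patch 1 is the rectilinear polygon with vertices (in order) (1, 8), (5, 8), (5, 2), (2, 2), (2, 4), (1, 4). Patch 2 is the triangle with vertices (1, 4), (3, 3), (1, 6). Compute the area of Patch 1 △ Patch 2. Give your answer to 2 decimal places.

|Patch 1| = 22, |Patch 2| = 2, |Patch 1∩Patch 2| = 1.75.
|Patch 1 △ Patch 2| = |Patch 1| + |Patch 2| − 2·|Patch 1∩Patch 2| = 22 + 2 − 3.5 = 20.50.

20.50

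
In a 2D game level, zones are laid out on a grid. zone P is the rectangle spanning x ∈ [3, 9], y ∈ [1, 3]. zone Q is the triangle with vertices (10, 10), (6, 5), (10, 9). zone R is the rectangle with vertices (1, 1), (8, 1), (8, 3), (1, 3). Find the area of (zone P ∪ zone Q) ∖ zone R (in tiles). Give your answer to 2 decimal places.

|zone P ∪ zone Q| = 14.
|(zone P ∪ zone Q) ∩ zone R| = 10.
|(zone P ∪ zone Q) ∖ zone R| = 14 − 10 = 4.00.

4.00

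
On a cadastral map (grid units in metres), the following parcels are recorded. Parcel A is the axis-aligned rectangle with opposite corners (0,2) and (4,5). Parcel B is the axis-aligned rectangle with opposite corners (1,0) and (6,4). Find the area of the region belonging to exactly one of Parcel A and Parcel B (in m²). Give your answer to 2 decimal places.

20.00

|Parcel A∩Parcel B|: x∈[1,4], y∈[2,4] → 3·2 = 6.
|Parcel A △ Parcel B| = |Parcel A| + |Parcel B| − 2·|Parcel A∩Parcel B| = 12 + 20 − 12 = 20.00.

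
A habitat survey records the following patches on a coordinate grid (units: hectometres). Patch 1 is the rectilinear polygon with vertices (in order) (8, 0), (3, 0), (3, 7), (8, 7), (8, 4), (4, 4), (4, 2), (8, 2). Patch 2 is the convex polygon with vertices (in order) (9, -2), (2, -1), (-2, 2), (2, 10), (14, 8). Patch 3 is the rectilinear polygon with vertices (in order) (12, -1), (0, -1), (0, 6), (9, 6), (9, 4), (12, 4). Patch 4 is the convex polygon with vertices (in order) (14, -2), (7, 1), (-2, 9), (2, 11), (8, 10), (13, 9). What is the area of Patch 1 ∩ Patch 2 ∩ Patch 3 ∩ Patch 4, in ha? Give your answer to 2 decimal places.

11.67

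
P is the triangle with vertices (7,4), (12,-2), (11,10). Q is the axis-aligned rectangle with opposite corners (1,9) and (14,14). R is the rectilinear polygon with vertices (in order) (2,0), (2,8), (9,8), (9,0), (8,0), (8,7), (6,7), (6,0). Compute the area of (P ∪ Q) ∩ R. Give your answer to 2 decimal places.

4.05

The region (P ∪ Q) ∩ R is the polygon with vertices (8,2.8), (8,5.5), (9,7), (9,1.6).
By the shoelace formula its area is 4.05.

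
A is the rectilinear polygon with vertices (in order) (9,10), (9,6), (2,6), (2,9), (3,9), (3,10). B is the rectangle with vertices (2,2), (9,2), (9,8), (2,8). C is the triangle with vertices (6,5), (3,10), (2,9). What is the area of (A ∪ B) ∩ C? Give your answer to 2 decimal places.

The region (A ∪ B) ∩ C is the polygon with vertices (3,9), (3,10), (6,5), (2,9).
By the shoelace formula its area is 3.50.

3.50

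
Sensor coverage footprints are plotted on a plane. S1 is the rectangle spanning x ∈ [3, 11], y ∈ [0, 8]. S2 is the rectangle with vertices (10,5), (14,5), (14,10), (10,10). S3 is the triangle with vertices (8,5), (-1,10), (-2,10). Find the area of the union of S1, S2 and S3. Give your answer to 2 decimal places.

By inclusion–exclusion:
Individual areas: |S1| = 64, |S2| = 20, |S3| = 2.5.
|S1∩S2|: x∈[10,11], y∈[5,8] → 1·3 = 3.
|S1∩S3| = 0.6944.
|S2∩S3| = 0.
|S1∩S2∩S3| = 0.
|S1 ∪ S2 ∪ S3| = 86.5 − 3.6944 + 0 = 82.81.

82.81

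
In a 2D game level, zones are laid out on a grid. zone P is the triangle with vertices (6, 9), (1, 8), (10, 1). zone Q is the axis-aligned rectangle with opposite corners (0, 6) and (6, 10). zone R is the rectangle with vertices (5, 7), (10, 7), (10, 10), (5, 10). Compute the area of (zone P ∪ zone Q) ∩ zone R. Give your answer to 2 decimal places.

4.00

The region (zone P ∪ zone Q) ∩ zone R is the polygon with vertices (6,10), (6,9), (7,7), (5,7), (5,10).
By the shoelace formula its area is 4.00.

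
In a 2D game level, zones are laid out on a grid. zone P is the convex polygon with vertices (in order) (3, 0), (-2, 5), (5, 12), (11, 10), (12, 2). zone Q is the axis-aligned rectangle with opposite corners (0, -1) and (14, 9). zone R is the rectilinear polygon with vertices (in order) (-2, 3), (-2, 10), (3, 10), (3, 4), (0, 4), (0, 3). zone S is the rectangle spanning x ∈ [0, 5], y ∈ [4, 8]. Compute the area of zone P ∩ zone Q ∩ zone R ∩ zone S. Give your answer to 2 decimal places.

The intersection is the polygon with vertices (1,8), (3,8), (3,4), (0,4), (0,7).
By the shoelace formula its area is 11.50.

11.50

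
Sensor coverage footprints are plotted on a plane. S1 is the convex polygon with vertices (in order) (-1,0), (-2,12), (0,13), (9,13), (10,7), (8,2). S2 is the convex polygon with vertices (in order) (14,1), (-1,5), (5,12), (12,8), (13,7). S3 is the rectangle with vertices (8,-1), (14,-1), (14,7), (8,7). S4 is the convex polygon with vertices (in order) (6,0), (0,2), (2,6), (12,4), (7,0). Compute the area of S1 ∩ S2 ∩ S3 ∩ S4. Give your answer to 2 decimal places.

1.39

The intersection is the polygon with vertices (8,2.6), (8,4.8), (9.037,4.593), (8.217,2.542).
By the shoelace formula its area is 1.39.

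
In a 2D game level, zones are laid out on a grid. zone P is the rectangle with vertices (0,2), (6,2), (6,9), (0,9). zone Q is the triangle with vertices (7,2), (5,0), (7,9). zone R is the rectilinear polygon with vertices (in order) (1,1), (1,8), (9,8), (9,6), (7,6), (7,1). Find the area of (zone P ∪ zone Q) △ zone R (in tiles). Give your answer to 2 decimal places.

22.69

|zone P ∪ zone Q| = 48.3056.
|(zone P ∪ zone Q) ∩ zone R| = 35.8056.
|(zone P ∪ zone Q) △ zone R| = 48.3056 + 46 − 71.6111 = 22.69.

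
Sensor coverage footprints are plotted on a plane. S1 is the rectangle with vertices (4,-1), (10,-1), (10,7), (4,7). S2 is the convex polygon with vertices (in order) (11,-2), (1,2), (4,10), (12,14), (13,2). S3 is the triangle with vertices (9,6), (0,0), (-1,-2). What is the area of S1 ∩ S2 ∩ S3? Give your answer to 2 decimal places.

The intersection is the polygon with vertices (4,2.667), (9,6), (4,2).
By the shoelace formula its area is 1.67.

1.67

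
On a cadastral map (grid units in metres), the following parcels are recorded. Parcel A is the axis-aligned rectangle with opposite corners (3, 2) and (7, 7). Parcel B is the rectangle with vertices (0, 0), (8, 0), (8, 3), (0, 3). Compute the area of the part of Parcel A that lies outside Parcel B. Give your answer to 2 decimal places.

16.00

|Parcel A∩Parcel B|: x∈[3,7], y∈[2,3] → 4·1 = 4.
|Parcel A| = 20.
|Parcel A ∖ Parcel B| = |Parcel A| − |Parcel A∩Parcel B| = 20 − 4 = 16.00.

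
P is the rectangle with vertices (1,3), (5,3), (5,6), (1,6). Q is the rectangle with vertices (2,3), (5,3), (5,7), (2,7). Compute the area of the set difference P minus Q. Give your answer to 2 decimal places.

|P∩Q|: x∈[2,5], y∈[3,6] → 3·3 = 9.
|P| = 12.
|P ∖ Q| = |P| − |P∩Q| = 12 − 9 = 3.00.

3.00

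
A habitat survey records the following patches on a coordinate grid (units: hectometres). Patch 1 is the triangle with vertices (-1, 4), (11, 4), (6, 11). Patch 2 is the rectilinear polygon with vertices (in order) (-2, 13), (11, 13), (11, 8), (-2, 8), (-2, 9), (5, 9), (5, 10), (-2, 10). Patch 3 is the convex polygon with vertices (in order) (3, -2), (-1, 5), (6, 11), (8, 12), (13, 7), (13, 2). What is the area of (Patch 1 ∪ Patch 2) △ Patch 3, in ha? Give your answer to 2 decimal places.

105.92

|Patch 1 ∪ Patch 2| = 92.7857.
|(Patch 1 ∪ Patch 2) ∩ Patch 3| = 53.6818.
|(Patch 1 ∪ Patch 2) △ Patch 3| = 92.7857 + 120.5 − 107.3636 = 105.92.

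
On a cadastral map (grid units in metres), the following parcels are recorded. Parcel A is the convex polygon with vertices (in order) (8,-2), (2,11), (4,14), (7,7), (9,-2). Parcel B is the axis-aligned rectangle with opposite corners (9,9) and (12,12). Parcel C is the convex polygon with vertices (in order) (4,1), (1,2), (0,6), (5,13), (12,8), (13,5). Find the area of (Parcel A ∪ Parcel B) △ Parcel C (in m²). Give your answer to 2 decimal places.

85.28

|Parcel A ∪ Parcel B| = 45.5.
|(Parcel A ∪ Parcel B) ∩ Parcel C| = 26.108.
|(Parcel A ∪ Parcel B) △ Parcel C| = 45.5 + 92 − 52.216 = 85.28.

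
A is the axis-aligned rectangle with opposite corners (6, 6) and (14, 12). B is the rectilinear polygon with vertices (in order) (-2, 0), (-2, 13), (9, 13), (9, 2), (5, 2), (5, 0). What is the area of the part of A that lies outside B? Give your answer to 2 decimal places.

|A| = 48, |A∩B| = 18.
|A ∖ B| = |A| − |A∩B| = 48 − 18 = 30.00.

30.00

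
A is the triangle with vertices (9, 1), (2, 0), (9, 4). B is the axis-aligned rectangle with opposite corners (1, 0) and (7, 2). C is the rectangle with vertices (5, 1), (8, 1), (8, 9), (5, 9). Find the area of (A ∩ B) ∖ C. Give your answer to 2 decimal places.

|A ∩ B| = 4.7143.
|(A ∩ B) ∩ C| = 1.9286.
|(A ∩ B) ∖ C| = 4.7143 − 1.9286 = 2.79.

2.79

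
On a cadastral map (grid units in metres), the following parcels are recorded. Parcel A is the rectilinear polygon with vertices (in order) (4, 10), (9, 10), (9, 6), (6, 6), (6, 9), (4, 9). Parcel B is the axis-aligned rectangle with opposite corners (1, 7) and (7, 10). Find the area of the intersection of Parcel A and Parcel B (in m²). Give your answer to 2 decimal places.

5.00

The intersection is the polygon with vertices (7,10), (7,7), (6,7), (6,9), (4,9), (4,10).
By the shoelace formula its area is 5.00.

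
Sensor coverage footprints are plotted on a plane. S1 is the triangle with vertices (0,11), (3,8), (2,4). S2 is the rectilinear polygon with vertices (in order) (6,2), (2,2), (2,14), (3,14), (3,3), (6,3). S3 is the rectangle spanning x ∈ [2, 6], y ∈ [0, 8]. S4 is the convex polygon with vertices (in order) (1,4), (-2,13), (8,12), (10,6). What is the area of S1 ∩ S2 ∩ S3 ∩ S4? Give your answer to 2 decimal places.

The intersection is the polygon with vertices (2,8), (3,8), (2.059,4.235), (2,4.222).
By the shoelace formula its area is 1.99.

1.99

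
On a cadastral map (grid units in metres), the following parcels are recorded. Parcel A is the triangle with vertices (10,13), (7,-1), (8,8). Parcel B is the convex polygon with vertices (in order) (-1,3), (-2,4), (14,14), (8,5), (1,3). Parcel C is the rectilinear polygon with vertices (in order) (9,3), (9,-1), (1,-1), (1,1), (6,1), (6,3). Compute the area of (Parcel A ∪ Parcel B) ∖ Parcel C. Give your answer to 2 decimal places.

|Parcel A ∪ Parcel B| = 51.7526.
|(Parcel A ∪ Parcel B) ∩ Parcel C| = 0.8254.
|(Parcel A ∪ Parcel B) ∖ Parcel C| = 51.7526 − 0.8254 = 50.93.

50.93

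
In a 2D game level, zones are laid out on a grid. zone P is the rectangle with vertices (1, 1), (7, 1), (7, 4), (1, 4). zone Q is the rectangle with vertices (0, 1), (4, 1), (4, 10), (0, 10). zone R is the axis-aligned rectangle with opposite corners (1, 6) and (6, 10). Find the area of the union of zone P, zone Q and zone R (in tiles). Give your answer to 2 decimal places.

By inclusion–exclusion:
Individual areas: |zone P| = 18, |zone Q| = 36, |zone R| = 20.
|zone P∩zone Q|: x∈[1,4], y∈[1,4] → 3·3 = 9.
|zone P∩zone R| = 0 (no overlap).
|zone Q∩zone R|: x∈[1,4], y∈[6,10] → 3·4 = 12.
|zone P∩zone Q∩zone R| = 0.
|zone P ∪ zone Q ∪ zone R| = 74 − 21 + 0 = 53.00.

53.00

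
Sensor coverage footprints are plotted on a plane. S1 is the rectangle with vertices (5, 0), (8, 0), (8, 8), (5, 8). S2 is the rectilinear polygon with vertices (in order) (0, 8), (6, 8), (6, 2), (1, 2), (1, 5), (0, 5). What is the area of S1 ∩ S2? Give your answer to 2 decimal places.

6.00

The intersection is the polygon with vertices (6,8), (6,2), (5,2), (5,8).
By the shoelace formula its area is 6.00.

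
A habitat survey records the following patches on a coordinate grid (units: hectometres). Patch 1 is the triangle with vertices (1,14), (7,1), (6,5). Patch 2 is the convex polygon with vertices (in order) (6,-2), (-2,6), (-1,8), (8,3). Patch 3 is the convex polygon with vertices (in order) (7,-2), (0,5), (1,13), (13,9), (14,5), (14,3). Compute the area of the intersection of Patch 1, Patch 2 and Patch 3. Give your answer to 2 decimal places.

1.08

The intersection is the polygon with vertices (5.414,4.437), (6.258,3.968), (7,1).
By the shoelace formula its area is 1.08.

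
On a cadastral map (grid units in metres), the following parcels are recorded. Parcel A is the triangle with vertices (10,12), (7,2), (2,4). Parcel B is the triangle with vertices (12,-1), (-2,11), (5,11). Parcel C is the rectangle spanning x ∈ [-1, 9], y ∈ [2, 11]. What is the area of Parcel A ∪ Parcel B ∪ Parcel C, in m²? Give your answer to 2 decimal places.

95.56

By inclusion–exclusion:
Individual areas: |Parcel A| = 28, |Parcel B| = 42, |Parcel C| = 90.
|Parcel A∩Parcel B| = 11.2928.
|Parcel A∩Parcel C| = 26.8333.
|Parcel B∩Parcel C| = 37.6071.
|Parcel A∩Parcel B∩Parcel C| = 11.2928.
|Parcel A ∪ Parcel B ∪ Parcel C| = 160 − 75.7333 + 11.2928 = 95.56.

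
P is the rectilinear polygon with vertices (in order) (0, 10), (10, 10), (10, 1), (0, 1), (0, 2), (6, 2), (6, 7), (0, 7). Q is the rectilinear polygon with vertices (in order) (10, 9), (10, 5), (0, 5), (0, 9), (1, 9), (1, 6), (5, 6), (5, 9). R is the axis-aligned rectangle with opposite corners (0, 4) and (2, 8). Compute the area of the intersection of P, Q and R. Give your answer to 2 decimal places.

The intersection is the polygon with vertices (0,8), (1,8), (1,7), (0,7).
By the shoelace formula its area is 1.00.

1.00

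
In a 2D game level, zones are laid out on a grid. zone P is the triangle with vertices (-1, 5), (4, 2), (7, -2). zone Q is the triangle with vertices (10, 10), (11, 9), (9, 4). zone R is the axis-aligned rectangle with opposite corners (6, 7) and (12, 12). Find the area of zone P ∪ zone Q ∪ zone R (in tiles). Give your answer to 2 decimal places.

By inclusion–exclusion:
Individual areas: |zone P| = 5.5, |zone Q| = 3.5, |zone R| = 30.
|zone P∩zone Q| = 0.
|zone P∩zone R| = 0.
|zone Q∩zone R| = 2.45.
|zone P∩zone Q∩zone R| = 0.
|zone P ∪ zone Q ∪ zone R| = 39 − 2.45 + 0 = 36.55.

36.55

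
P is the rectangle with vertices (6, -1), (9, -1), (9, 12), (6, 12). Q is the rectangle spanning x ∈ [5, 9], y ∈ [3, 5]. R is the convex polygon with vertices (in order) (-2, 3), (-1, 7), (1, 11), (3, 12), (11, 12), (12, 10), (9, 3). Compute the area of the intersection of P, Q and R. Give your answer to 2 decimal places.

The intersection is the polygon with vertices (6,3), (6,5), (9,5), (9,3).
By the shoelace formula its area is 6.00.

6.00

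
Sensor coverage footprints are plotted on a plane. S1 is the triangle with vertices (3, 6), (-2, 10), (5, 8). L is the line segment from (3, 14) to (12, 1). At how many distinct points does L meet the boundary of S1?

0

The segment lies entirely outside S1 and never meets its boundary.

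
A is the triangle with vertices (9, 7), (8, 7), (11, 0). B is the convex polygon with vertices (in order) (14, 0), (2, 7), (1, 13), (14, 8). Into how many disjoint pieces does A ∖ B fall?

1

A ∖ B is a single connected region.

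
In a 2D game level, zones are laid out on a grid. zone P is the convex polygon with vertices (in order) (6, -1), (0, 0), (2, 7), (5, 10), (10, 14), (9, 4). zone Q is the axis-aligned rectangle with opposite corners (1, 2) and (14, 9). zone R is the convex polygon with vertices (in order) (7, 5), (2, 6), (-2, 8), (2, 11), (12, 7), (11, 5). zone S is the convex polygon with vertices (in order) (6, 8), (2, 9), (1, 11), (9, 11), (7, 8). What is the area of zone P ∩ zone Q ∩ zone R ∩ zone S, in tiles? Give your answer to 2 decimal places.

2.86

The intersection is the polygon with vertices (7,9), (7.526,8.79), (7,8), (6,8), (3.6,8.6), (4,9).
By the shoelace formula its area is 2.86.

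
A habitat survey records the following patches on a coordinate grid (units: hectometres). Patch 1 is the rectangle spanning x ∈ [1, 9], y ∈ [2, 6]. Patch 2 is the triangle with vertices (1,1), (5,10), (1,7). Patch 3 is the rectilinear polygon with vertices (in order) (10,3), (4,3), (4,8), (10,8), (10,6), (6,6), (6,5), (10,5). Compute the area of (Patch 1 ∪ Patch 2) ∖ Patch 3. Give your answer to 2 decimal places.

|Patch 1 ∪ Patch 2| = 38.6667.
|(Patch 1 ∪ Patch 2) ∩ Patch 3| = 12.0139.
|(Patch 1 ∪ Patch 2) ∖ Patch 3| = 38.6667 − 12.0139 = 26.65.

26.65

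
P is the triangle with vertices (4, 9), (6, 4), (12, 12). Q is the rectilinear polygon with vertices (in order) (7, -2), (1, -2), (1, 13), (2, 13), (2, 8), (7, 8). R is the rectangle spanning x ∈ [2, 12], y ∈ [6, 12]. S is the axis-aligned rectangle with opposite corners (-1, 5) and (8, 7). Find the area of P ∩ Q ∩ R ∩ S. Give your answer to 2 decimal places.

2.00

The intersection is the polygon with vertices (7,6), (5.2,6), (4.8,7), (7,7).
By the shoelace formula its area is 2.00.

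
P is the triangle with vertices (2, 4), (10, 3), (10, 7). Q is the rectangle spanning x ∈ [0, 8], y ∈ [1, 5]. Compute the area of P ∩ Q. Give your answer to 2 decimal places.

6.92

The intersection is the polygon with vertices (2,4), (4.667,5), (8,5), (8,3.25).
By the shoelace formula its area is 6.92.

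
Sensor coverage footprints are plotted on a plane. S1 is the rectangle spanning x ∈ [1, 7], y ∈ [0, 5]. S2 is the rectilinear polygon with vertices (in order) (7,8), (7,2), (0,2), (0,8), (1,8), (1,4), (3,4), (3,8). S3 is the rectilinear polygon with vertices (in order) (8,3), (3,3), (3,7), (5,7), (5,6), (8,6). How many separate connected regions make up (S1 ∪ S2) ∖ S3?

(S1 ∪ S2) ∖ S3 splits into 2 disjoint pieces (area 28, area 6).

2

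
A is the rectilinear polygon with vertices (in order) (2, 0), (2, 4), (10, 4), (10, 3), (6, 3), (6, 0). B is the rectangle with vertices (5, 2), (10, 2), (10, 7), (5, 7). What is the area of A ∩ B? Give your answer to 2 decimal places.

6.00

The intersection is the polygon with vertices (10,4), (10,3), (6,3), (6,2), (5,2), (5,4).
By the shoelace formula its area is 6.00.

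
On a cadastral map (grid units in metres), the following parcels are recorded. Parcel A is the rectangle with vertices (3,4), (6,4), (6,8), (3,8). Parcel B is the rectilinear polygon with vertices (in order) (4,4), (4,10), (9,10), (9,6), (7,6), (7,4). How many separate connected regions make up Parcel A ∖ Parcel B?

Parcel A ∖ Parcel B is a single connected region.

1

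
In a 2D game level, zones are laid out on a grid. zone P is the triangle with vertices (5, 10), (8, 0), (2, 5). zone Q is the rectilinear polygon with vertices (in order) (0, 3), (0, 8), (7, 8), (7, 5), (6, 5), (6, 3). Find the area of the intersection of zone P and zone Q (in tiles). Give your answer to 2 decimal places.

15.05

The intersection is the polygon with vertices (6.5,5), (6,5), (6,3), (4.4,3), (2,5), (3.8,8), (5.6,8).
By the shoelace formula its area is 15.05.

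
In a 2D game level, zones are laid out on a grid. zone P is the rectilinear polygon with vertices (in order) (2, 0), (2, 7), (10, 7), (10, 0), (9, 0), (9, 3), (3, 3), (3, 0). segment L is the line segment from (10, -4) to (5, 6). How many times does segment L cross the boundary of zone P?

The segment meets the boundary at (6.5,3).

1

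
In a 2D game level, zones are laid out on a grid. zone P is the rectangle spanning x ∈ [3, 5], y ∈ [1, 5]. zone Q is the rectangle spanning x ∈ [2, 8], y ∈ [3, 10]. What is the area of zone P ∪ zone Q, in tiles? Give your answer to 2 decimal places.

46.00

By inclusion–exclusion:
Individual areas: |zone P| = 8, |zone Q| = 42.
|zone P∩zone Q|: x∈[3,5], y∈[3,5] → 2·2 = 4.
|zone P ∪ zone Q| = 50 − 4 = 46.00.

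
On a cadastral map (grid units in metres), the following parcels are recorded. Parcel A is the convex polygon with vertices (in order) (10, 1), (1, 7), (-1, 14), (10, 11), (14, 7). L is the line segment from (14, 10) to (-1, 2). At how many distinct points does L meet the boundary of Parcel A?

2

The segment meets the boundary at (4.278,4.815), (12.043,8.957).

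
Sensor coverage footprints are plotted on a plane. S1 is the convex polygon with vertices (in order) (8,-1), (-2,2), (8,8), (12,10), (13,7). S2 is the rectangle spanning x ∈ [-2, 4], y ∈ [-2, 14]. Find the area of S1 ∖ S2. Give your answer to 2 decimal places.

|S1| = 74.5, |S1∩S2| = 16.2.
|S1 ∖ S2| = |S1| − |S1∩S2| = 74.5 − 16.2 = 58.30.

58.30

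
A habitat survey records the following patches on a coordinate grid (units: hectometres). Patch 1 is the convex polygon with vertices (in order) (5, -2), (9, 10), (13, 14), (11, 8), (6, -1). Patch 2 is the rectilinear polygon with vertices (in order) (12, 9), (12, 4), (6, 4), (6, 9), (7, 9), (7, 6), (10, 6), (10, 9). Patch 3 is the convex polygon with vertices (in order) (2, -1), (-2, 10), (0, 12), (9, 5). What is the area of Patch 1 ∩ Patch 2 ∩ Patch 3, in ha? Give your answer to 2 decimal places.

The intersection is the polygon with vertices (7.714,6), (9,5), (7.833,4), (7,4), (7.667,6).
By the shoelace formula its area is 2.11.

2.11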